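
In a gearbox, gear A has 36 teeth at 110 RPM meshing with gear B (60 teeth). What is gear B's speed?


Given: N1 = 36 teeth, w1 = 110 RPM, N2 = 60 teeth
Using N1*w1 = N2*w2
w2 = N1*w1 / N2
w2 = 36*110 / 60
w2 = 3960 / 60
w2 = 66 RPM

66 RPM


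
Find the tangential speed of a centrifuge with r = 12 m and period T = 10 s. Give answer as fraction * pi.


Given: radius r = 12 m, period T = 10 s
Using v = 2*pi*r / T
v = 2*pi*12 / 10
v = 24*pi / 10
v = 12/5*pi m/s

12/5*pi m/s


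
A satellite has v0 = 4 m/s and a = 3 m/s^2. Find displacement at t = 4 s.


Given: v0 = 4 m/s, a = 3 m/s^2, t = 4 s
Using s = v0*t + (1/2)*a*t^2
s = 4*4 + (1/2)*3*4^2
s = 16 + (1/2)*48
s = 16 + 24
s = 40

40 m


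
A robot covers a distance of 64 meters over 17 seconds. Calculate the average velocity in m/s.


Given: distance d = 64 m, time t = 17 s
Using v = d / t
v = 64 / 17
v = 64/17 m/s

64/17 m/s


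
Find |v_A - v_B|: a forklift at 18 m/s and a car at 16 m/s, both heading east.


Given: v_A = 18 m/s east, v_B = 16 m/s east
Both move in the same direction; relative speed = |v_A - v_B|
|18 - 16| = |2|
= 2 m/s

2 m/s


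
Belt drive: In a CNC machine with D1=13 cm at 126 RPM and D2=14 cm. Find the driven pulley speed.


Given: D1 = 13 cm, w1 = 126 RPM, D2 = 14 cm
Using D1*w1 = D2*w2
w2 = D1*w1 / D2
w2 = 13*126 / 14
w2 = 1638 / 14
w2 = 117 RPM

117 RPM


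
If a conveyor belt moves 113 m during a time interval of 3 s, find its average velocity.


Given: distance d = 113 m, time t = 3 s
Using v = d / t
v = 113 / 3
v = 113/3 m/s

113/3 m/s


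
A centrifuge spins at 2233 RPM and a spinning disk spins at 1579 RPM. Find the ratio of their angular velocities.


Given: RPM_A = 2233, RPM_B = 1579
omega = 2*pi*RPM/60, so omega_A/omega_B = RPM_A / RPM_B
omega_A/omega_B = 2233 / 1579
omega_A/omega_B = 2233/1579

2233/1579


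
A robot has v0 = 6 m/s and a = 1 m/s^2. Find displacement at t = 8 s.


Given: v0 = 6 m/s, a = 1 m/s^2, t = 8 s
Using s = v0*t + (1/2)*a*t^2
s = 6*8 + (1/2)*1*8^2
s = 48 + (1/2)*64
s = 48 + 32
s = 80

80 m


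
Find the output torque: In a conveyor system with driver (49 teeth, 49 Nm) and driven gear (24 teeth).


Given: N1 = 49, N2 = 24, T1 = 49 Nm
Using T2/T1 = N2/N1
T2 = T1 * N2 / N1
T2 = 49 * 24 / 49
T2 = 1176 / 49
T2 = 24 Nm

24 Nm


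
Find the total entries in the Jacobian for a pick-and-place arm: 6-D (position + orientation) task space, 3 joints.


Given: task space dimension = 6, joints = 3
Jacobian is a 6 x 3 matrix
Total entries = rows * columns
Total = 6 * 3
Total = 18

18


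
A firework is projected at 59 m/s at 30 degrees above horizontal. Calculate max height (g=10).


Given: v0 = 59 m/s, theta = 30 deg, g = 10 m/s^2
sin^2(30) = 1/4
Using H = v0^2 * sin^2(theta) / (2*g)
H = 59^2 * 1/4 / (2*10)
H = 3481 * 1/4 / 20
H = 3481/4 / 20
H = 3481/80 m

3481/80 m


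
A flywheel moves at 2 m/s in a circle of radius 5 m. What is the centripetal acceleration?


Given: v = 2 m/s, r = 5 m
Using a_c = v^2 / r
a_c = 2^2 / 5
a_c = 4 / 5
a_c = 4/5 m/s^2

4/5 m/s^2


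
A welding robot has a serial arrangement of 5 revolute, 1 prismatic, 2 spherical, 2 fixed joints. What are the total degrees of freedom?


Given: serial robot with 5 revolute, 1 prismatic, 2 spherical, 2 fixed joints
DOF contribution per joint type: revolute=1, prismatic=1, spherical=3, fixed=0
DOF = 5*1 + 1*1 + 2*3 + 2*0
DOF = 12

12


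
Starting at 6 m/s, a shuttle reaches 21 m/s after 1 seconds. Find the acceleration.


Given: initial velocity v0 = 6 m/s, final velocity v = 21 m/s, time t = 1 s
Using a = (v - v0) / t
a = (21 - 6) / 1
a = 15 / 1
a = 15 m/s^2

15 m/s^2


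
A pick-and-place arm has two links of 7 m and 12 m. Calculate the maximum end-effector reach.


Given: L1 = 7 m, L2 = 12 m
For a 2-link planar arm, max reach = L1 + L2 (fully extended)
Max reach = 7 + 12
Max reach = 19 m

19 m


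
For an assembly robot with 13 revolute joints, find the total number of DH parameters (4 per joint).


Given: 13 joints, 4 DH parameters per joint (d, theta, a, alpha)
Total DH parameters = number_of_joints * 4
Total = 13 * 4
Total = 52

52


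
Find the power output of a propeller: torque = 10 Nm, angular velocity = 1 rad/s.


Given: tau = 10 Nm, omega = 1 rad/s
Using P = tau * omega
P = 10 * 1
P = 10 W

10 W


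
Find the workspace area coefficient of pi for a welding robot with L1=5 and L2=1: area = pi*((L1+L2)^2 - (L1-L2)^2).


Given: L1 = 5, L2 = 1
(L1+L2)^2 = (6)^2 = 36
(L1-L2)^2 = (4)^2 = 16
Difference = 36 - 16 = 20
This equals 4*L1*L2 = 4*5*1 = 20
Workspace area = 20*pi

20


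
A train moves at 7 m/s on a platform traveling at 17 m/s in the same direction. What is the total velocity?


Given: object velocity = 7 m/s, platform velocity = 17 m/s (same direction)
Using classical velocity addition: v_total = v_object + v_platform
v_total = 7 + 17
v_total = 24 m/s

24 m/s


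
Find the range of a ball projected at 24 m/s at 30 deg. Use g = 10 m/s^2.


Given: v0 = 24 m/s, theta = 30 deg, g = 10 m/s^2
sin(2*30) = sin(60) = sqrt(3)/2
Using R = v0^2 * sin(2*theta) / g
R = 24^2 * (sqrt(3)/2) / 10
R = 576 * sqrt(3) / 20
R = 144/5*sqrt(3) m

144/5*sqrt(3) m


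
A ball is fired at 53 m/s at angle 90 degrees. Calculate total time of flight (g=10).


Given: v0 = 53 m/s, theta = 90 deg, g = 10 m/s^2
sin(90) = 1
Using T = 2*v0*sin(theta) / g
T = 2*53*1 / 10
T = 106 / 10
T = 53/5 s

53/5 s


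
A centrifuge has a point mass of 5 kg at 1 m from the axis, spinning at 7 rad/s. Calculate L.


Given: m = 5 kg, r = 1 m, omega = 7 rad/s
For a point mass: I = m*r^2
I = 5*1^2 = 5*1 = 5
L = I*omega = 5*7
L = 35 kg*m^2/s

35 kg*m^2/s


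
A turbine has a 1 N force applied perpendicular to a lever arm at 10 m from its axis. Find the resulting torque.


Given: F = 1 N, r = 10 m, angle = 90 deg (perpendicular)
Using tau = F * r * sin(90)
sin(90) = 1
tau = 1 * 10 * 1
tau = 10 Nm

10 Nm


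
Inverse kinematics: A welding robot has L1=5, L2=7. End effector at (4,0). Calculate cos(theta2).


Given: L1 = 5, L2 = 7, target (x, y) = (4, 0)
Using cos(theta2) = (x^2 + y^2 - L1^2 - L2^2) / (2*L1*L2)
x^2 + y^2 = 4^2 + 0 = 16
L1^2 + L2^2 = 25 + 49 = 74
Numerator = 16 - 74 = -58
Denominator = 2*5*7 = 70
cos(theta2) = -58/70 = -29/35

-29/35


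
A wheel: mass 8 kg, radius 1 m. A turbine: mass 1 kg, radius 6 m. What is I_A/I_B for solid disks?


Given: M1=8 kg, R1=1 m, M2=1 kg, R2=6 m
For a disk: I = (1/2)*M*R^2, so I_A/I_B = (M1*R1^2)/(M2*R2^2)
M1*R1^2 = 8*1 = 8
M2*R2^2 = 1*36 = 36
I_A/I_B = 8/36 = 2/9

2/9


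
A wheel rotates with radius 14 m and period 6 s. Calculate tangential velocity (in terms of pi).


Given: radius r = 14 m, period T = 6 s
Using v = 2*pi*r / T
v = 2*pi*14 / 6
v = 28*pi / 6
v = 14/3*pi m/s

14/3*pi m/s


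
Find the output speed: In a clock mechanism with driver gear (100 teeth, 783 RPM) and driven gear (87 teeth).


Given: N1 = 100 teeth, w1 = 783 RPM, N2 = 87 teeth
Using N1*w1 = N2*w2
w2 = N1*w1 / N2
w2 = 100*783 / 87
w2 = 78300 / 87
w2 = 900 RPM

900 RPM


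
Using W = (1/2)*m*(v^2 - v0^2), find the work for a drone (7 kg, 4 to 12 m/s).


Given: m = 7 kg, v0 = 4 m/s, v = 12 m/s
Using W = (1/2)*m*(v^2 - v0^2)
v^2 = 12^2 = 144
v0^2 = 4^2 = 16
v^2 - v0^2 = 144 - 16 = 128
W = (1/2)*7*128 = 448 J

448 J


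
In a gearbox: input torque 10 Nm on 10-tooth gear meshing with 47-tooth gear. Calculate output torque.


Given: N1 = 10, N2 = 47, T1 = 10 Nm
Using T2/T1 = N2/N1
T2 = T1 * N2 / N1
T2 = 10 * 47 / 10
T2 = 470 / 10
T2 = 47 Nm

47 Nm


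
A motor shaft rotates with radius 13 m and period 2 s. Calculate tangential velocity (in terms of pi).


Given: radius r = 13 m, period T = 2 s
Using v = 2*pi*r / T
v = 2*pi*13 / 2
v = 26*pi / 2
v = 13*pi m/s

13*pi m/s


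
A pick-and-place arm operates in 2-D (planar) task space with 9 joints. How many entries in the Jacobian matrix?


Given: task space dimension = 2, joints = 9
Jacobian is a 2 x 9 matrix
Total entries = rows * columns
Total = 2 * 9
Total = 18

18


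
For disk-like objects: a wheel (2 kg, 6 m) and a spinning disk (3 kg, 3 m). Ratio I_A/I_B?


Given: M1=2 kg, R1=6 m, M2=3 kg, R2=3 m
For a disk: I = (1/2)*M*R^2, so I_A/I_B = (M1*R1^2)/(M2*R2^2)
M1*R1^2 = 2*36 = 72
M2*R2^2 = 3*9 = 27
I_A/I_B = 72/27 = 8/3

8/3


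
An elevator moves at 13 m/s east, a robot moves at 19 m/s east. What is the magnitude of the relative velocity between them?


Given: v_A = 13 m/s east, v_B = 19 m/s east
Both move in the same direction; relative speed = |v_A - v_B|
|13 - 19| = |-6|
= 6 m/s

6 m/s


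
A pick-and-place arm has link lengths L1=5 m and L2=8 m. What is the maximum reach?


Given: L1 = 5 m, L2 = 8 m
For a 2-link planar arm, max reach = L1 + L2 (fully extended)
Max reach = 5 + 8
Max reach = 13 m

13 m


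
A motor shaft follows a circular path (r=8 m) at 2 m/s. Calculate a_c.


Given: v = 2 m/s, r = 8 m
Using a_c = v^2 / r
a_c = 2^2 / 8
a_c = 4 / 8
a_c = 1/2 m/s^2

1/2 m/s^2


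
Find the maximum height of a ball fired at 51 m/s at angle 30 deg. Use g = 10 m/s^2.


Given: v0 = 51 m/s, theta = 30 deg, g = 10 m/s^2
sin^2(30) = 1/4
Using H = v0^2 * sin^2(theta) / (2*g)
H = 51^2 * 1/4 / (2*10)
H = 2601 * 1/4 / 20
H = 2601/4 / 20
H = 2601/80 m

2601/80 m


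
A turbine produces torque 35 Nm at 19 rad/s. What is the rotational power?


Given: tau = 35 Nm, omega = 19 rad/s
Using P = tau * omega
P = 35 * 19
P = 665 W

665 W


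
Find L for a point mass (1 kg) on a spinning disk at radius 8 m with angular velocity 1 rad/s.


Given: m = 1 kg, r = 8 m, omega = 1 rad/s
For a point mass: I = m*r^2
I = 1*8^2 = 1*64 = 64
L = I*omega = 64*1
L = 64 kg*m^2/s

64 kg*m^2/s


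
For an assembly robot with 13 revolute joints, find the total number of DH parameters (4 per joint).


Given: 13 joints, 4 DH parameters per joint (d, theta, a, alpha)
Total DH parameters = number_of_joints * 4
Total = 13 * 4
Total = 52

52


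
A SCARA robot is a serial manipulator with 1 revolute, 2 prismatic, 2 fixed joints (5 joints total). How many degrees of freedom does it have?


Given: serial robot with 1 revolute, 2 prismatic, 2 fixed joints
DOF contribution per joint type: revolute=1, prismatic=1, spherical=3, fixed=0
DOF = 1*1 + 2*1 + 2*0
DOF = 3

3


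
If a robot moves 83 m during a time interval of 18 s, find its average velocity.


Given: distance d = 83 m, time t = 18 s
Using v = d / t
v = 83 / 18
v = 83/18 m/s

83/18 m/s


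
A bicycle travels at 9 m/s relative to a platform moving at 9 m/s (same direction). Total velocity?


Given: object velocity = 9 m/s, platform velocity = 9 m/s (same direction)
Using classical velocity addition: v_total = v_object + v_platform
v_total = 9 + 9
v_total = 18 m/s

18 m/s


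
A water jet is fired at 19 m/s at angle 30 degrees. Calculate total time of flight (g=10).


Given: v0 = 19 m/s, theta = 30 deg, g = 10 m/s^2
sin(30) = 1/2
Using T = 2*v0*sin(theta) / g
T = 2*19*1/2 / 10
T = 19 / 10
T = 19/10 s

19/10 s


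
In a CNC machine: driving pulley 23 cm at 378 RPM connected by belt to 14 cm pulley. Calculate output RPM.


Given: D1 = 23 cm, w1 = 378 RPM, D2 = 14 cm
Using D1*w1 = D2*w2
w2 = D1*w1 / D2
w2 = 23*378 / 14
w2 = 8694 / 14
w2 = 621 RPM

621 RPM


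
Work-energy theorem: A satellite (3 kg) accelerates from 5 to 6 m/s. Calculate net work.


Given: m = 3 kg, v0 = 5 m/s, v = 6 m/s
Using W = (1/2)*m*(v^2 - v0^2)
v^2 = 6^2 = 36
v0^2 = 5^2 = 25
v^2 - v0^2 = 36 - 25 = 11
W = (1/2)*3*11 = 33/2 J

33/2 J


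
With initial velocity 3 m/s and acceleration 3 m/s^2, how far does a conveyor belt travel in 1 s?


Given: v0 = 3 m/s, a = 3 m/s^2, t = 1 s
Using s = v0*t + (1/2)*a*t^2
s = 3*1 + (1/2)*3*1^2
s = 3 + (1/2)*3
s = 3 + 3/2
s = 9/2

9/2 m


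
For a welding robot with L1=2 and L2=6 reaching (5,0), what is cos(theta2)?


Given: L1 = 2, L2 = 6, target (x, y) = (5, 0)
Using cos(theta2) = (x^2 + y^2 - L1^2 - L2^2) / (2*L1*L2)
x^2 + y^2 = 5^2 + 0 = 25
L1^2 + L2^2 = 4 + 36 = 40
Numerator = 25 - 40 = -15
Denominator = 2*2*6 = 24
cos(theta2) = -15/24 = -5/8

-5/8


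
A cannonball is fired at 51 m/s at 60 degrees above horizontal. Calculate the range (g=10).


Given: v0 = 51 m/s, theta = 60 deg, g = 10 m/s^2
sin(2*60) = sin(120) = sqrt(3)/2
Using R = v0^2 * sin(2*theta) / g
R = 51^2 * (sqrt(3)/2) / 10
R = 2601 * sqrt(3) / 20
R = 2601/20*sqrt(3) m

2601/20*sqrt(3) m


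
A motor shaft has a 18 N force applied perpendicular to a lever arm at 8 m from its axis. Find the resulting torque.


Given: F = 18 N, r = 8 m, angle = 90 deg (perpendicular)
Using tau = F * r * sin(90)
sin(90) = 1
tau = 18 * 8 * 1
tau = 144 Nm

144 Nm


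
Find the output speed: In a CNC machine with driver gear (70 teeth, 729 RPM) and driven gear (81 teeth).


Given: N1 = 70 teeth, w1 = 729 RPM, N2 = 81 teeth
Using N1*w1 = N2*w2
w2 = N1*w1 / N2
w2 = 70*729 / 81
w2 = 51030 / 81
w2 = 630 RPM

630 RPM


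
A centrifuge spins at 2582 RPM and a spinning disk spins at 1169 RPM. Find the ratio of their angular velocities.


Given: RPM_A = 2582, RPM_B = 1169
omega = 2*pi*RPM/60, so omega_A/omega_B = RPM_A / RPM_B
omega_A/omega_B = 2582 / 1169
omega_A/omega_B = 2582/1169

2582/1169


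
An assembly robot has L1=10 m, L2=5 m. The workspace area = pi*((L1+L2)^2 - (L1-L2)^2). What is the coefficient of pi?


Given: L1 = 10, L2 = 5
(L1+L2)^2 = (15)^2 = 225
(L1-L2)^2 = (5)^2 = 25
Difference = 225 - 25 = 200
This equals 4*L1*L2 = 4*10*5 = 200
Workspace area = 200*pi

200


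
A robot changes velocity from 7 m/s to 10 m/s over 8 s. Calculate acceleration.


Given: initial velocity v0 = 7 m/s, final velocity v = 10 m/s, time t = 8 s
Using a = (v - v0) / t
a = (10 - 7) / 8
a = 3 / 8
a = 3/8 m/s^2

3/8 m/s^2


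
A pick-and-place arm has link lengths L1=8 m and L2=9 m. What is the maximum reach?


Given: L1 = 8 m, L2 = 9 m
For a 2-link planar arm, max reach = L1 + L2 (fully extended)
Max reach = 8 + 9
Max reach = 17 m

17 m


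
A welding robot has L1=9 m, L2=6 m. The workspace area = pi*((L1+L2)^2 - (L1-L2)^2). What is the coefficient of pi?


Given: L1 = 9, L2 = 6
(L1+L2)^2 = (15)^2 = 225
(L1-L2)^2 = (3)^2 = 9
Difference = 225 - 9 = 216
This equals 4*L1*L2 = 4*9*6 = 216
Workspace area = 216*pi

216


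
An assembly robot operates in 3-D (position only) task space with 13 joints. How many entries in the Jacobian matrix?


Given: task space dimension = 3, joints = 13
Jacobian is a 3 x 13 matrix
Total entries = rows * columns
Total = 3 * 13
Total = 39

39


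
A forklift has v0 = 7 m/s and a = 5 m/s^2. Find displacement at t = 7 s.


Given: v0 = 7 m/s, a = 5 m/s^2, t = 7 s
Using s = v0*t + (1/2)*a*t^2
s = 7*7 + (1/2)*5*7^2
s = 49 + (1/2)*245
s = 49 + 245/2
s = 343/2

343/2 m


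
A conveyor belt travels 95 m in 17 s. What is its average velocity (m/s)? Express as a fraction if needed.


Given: distance d = 95 m, time t = 17 s
Using v = d / t
v = 95 / 17
v = 95/17 m/s

95/17 m/s


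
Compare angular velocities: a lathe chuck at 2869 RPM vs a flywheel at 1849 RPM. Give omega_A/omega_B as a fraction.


Given: RPM_A = 2869, RPM_B = 1849
omega = 2*pi*RPM/60, so omega_A/omega_B = RPM_A / RPM_B
omega_A/omega_B = 2869 / 1849
omega_A/omega_B = 2869/1849

2869/1849


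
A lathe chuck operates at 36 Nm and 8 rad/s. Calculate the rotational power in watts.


Given: tau = 36 Nm, omega = 8 rad/s
Using P = tau * omega
P = 36 * 8
P = 288 W

288 W


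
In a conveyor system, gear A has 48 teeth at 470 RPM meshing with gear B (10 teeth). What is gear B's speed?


Given: N1 = 48 teeth, w1 = 470 RPM, N2 = 10 teeth
Using N1*w1 = N2*w2
w2 = N1*w1 / N2
w2 = 48*470 / 10
w2 = 22560 / 10
w2 = 2256 RPM

2256 RPM


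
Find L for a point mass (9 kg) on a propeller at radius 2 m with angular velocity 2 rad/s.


Given: m = 9 kg, r = 2 m, omega = 2 rad/s
For a point mass: I = m*r^2
I = 9*2^2 = 9*4 = 36
L = I*omega = 36*2
L = 72 kg*m^2/s

72 kg*m^2/s


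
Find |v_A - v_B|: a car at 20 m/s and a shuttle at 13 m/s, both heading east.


Given: v_A = 20 m/s east, v_B = 13 m/s east
Both move in the same direction; relative speed = |v_A - v_B|
|20 - 13| = |7|
= 7 m/s

7 m/s


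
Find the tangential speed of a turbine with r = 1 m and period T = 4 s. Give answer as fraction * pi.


Given: radius r = 1 m, period T = 4 s
Using v = 2*pi*r / T
v = 2*pi*1 / 4
v = 2*pi / 4
v = 1/2*pi m/s

1/2*pi m/s


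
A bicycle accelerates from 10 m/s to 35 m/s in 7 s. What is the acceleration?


Given: initial velocity v0 = 10 m/s, final velocity v = 35 m/s, time t = 7 s
Using a = (v - v0) / t
a = (35 - 10) / 7
a = 25 / 7
a = 25/7 m/s^2

25/7 m/s^2


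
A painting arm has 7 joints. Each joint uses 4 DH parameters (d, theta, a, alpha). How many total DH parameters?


Given: 7 joints, 4 DH parameters per joint (d, theta, a, alpha)
Total DH parameters = number_of_joints * 4
Total = 7 * 4
Total = 28

28


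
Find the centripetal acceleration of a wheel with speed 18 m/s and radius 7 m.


Given: v = 18 m/s, r = 7 m
Using a_c = v^2 / r
a_c = 18^2 / 7
a_c = 324 / 7
a_c = 324/7 m/s^2

324/7 m/s^2


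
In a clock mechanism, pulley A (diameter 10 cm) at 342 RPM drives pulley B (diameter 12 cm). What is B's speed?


Given: D1 = 10 cm, w1 = 342 RPM, D2 = 12 cm
Using D1*w1 = D2*w2
w2 = D1*w1 / D2
w2 = 10*342 / 12
w2 = 3420 / 12
w2 = 285 RPM

285 RPM


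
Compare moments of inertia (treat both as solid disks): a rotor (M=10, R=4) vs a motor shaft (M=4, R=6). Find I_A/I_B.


Given: M1=10 kg, R1=4 m, M2=4 kg, R2=6 m
For a disk: I = (1/2)*M*R^2, so I_A/I_B = (M1*R1^2)/(M2*R2^2)
M1*R1^2 = 10*16 = 160
M2*R2^2 = 4*36 = 144
I_A/I_B = 160/144 = 10/9

10/9


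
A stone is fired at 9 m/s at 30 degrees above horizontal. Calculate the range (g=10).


Given: v0 = 9 m/s, theta = 30 deg, g = 10 m/s^2
sin(2*30) = sin(60) = sqrt(3)/2
Using R = v0^2 * sin(2*theta) / g
R = 9^2 * (sqrt(3)/2) / 10
R = 81 * sqrt(3) / 20
R = 81/20*sqrt(3) m

81/20*sqrt(3) m


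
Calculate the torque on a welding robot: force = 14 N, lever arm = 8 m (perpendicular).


Given: F = 14 N, r = 8 m, angle = 90 deg (perpendicular)
Using tau = F * r * sin(90)
sin(90) = 1
tau = 14 * 8 * 1
tau = 112 Nm

112 Nm


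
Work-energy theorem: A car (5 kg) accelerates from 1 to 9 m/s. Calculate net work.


Given: m = 5 kg, v0 = 1 m/s, v = 9 m/s
Using W = (1/2)*m*(v^2 - v0^2)
v^2 = 9^2 = 81
v0^2 = 1^2 = 1
v^2 - v0^2 = 81 - 1 = 80
W = (1/2)*5*80 = 200 J

200 J


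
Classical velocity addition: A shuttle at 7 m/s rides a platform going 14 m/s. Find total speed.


Given: object velocity = 7 m/s, platform velocity = 14 m/s (same direction)
Using classical velocity addition: v_total = v_object + v_platform
v_total = 7 + 14
v_total = 21 m/s

21 m/s


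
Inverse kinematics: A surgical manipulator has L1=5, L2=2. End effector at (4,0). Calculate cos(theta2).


Given: L1 = 5, L2 = 2, target (x, y) = (4, 0)
Using cos(theta2) = (x^2 + y^2 - L1^2 - L2^2) / (2*L1*L2)
x^2 + y^2 = 4^2 + 0 = 16
L1^2 + L2^2 = 25 + 4 = 29
Numerator = 16 - 29 = -13
Denominator = 2*5*2 = 20
cos(theta2) = -13/20 = -13/20

-13/20


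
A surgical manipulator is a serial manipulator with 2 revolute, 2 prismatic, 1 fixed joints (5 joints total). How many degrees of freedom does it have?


Given: serial robot with 2 revolute, 2 prismatic, 1 fixed joints
DOF contribution per joint type: revolute=1, prismatic=1, spherical=3, fixed=0
DOF = 2*1 + 2*1 + 1*0
DOF = 4

4


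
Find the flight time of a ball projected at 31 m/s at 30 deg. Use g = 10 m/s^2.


Given: v0 = 31 m/s, theta = 30 deg, g = 10 m/s^2
sin(30) = 1/2
Using T = 2*v0*sin(theta) / g
T = 2*31*1/2 / 10
T = 31 / 10
T = 31/10 s

31/10 s


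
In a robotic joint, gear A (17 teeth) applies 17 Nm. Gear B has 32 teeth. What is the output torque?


Given: N1 = 17, N2 = 32, T1 = 17 Nm
Using T2/T1 = N2/N1
T2 = T1 * N2 / N1
T2 = 17 * 32 / 17
T2 = 544 / 17
T2 = 32 Nm

32 Nm


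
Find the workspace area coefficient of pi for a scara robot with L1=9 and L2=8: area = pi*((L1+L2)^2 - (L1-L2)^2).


Given: L1 = 9, L2 = 8
(L1+L2)^2 = (17)^2 = 289
(L1-L2)^2 = (1)^2 = 1
Difference = 289 - 1 = 288
This equals 4*L1*L2 = 4*9*8 = 288
Workspace area = 288*pi

288


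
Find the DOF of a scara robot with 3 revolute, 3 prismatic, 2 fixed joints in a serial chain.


Given: serial robot with 3 revolute, 3 prismatic, 2 fixed joints
DOF contribution per joint type: revolute=1, prismatic=1, spherical=3, fixed=0
DOF = 3*1 + 3*1 + 2*0
DOF = 6

6


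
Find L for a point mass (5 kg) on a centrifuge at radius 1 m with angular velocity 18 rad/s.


Given: m = 5 kg, r = 1 m, omega = 18 rad/s
For a point mass: I = m*r^2
I = 5*1^2 = 5*1 = 5
L = I*omega = 5*18
L = 90 kg*m^2/s

90 kg*m^2/s


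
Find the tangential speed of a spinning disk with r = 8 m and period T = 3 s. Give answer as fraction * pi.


Given: radius r = 8 m, period T = 3 s
Using v = 2*pi*r / T
v = 2*pi*8 / 3
v = 16*pi / 3
v = 16/3*pi m/s

16/3*pi m/s


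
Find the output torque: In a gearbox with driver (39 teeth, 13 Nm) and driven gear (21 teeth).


Given: N1 = 39, N2 = 21, T1 = 13 Nm
Using T2/T1 = N2/N1
T2 = T1 * N2 / N1
T2 = 13 * 21 / 39
T2 = 273 / 39
T2 = 7 Nm

7 Nm


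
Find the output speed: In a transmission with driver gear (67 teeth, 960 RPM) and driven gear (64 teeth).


Given: N1 = 67 teeth, w1 = 960 RPM, N2 = 64 teeth
Using N1*w1 = N2*w2
w2 = N1*w1 / N2
w2 = 67*960 / 64
w2 = 64320 / 64
w2 = 1005 RPM

1005 RPM


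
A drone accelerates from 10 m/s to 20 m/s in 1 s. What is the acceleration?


Given: initial velocity v0 = 10 m/s, final velocity v = 20 m/s, time t = 1 s
Using a = (v - v0) / t
a = (20 - 10) / 1
a = 10 / 1
a = 10 m/s^2

10 m/s^2


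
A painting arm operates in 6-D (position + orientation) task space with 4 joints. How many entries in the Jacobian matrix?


Given: task space dimension = 6, joints = 4
Jacobian is a 6 x 4 matrix
Total entries = rows * columns
Total = 6 * 4
Total = 24

24


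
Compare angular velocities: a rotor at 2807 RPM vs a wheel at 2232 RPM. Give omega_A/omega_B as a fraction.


Given: RPM_A = 2807, RPM_B = 2232
omega = 2*pi*RPM/60, so omega_A/omega_B = RPM_A / RPM_B
omega_A/omega_B = 2807 / 2232
omega_A/omega_B = 2807/2232

2807/2232


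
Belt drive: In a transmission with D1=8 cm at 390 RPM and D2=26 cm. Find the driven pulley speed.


Given: D1 = 8 cm, w1 = 390 RPM, D2 = 26 cm
Using D1*w1 = D2*w2
w2 = D1*w1 / D2
w2 = 8*390 / 26
w2 = 3120 / 26
w2 = 120 RPM

120 RPM


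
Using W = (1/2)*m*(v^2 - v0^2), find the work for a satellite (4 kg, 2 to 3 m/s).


Given: m = 4 kg, v0 = 2 m/s, v = 3 m/s
Using W = (1/2)*m*(v^2 - v0^2)
v^2 = 3^2 = 9
v0^2 = 2^2 = 4
v^2 - v0^2 = 9 - 4 = 5
W = (1/2)*4*5 = 10 J

10 J


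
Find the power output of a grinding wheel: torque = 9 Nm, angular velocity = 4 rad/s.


Given: tau = 9 Nm, omega = 4 rad/s
Using P = tau * omega
P = 9 * 4
P = 36 W

36 W


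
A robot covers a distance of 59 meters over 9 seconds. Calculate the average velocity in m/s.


Given: distance d = 59 m, time t = 9 s
Using v = d / t
v = 59 / 9
v = 59/9 m/s

59/9 m/s


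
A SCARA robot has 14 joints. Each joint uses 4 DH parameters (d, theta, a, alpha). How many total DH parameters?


Given: 14 joints, 4 DH parameters per joint (d, theta, a, alpha)
Total DH parameters = number_of_joints * 4
Total = 14 * 4
Total = 56

56


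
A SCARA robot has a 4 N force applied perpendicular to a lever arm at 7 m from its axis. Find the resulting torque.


Given: F = 4 N, r = 7 m, angle = 90 deg (perpendicular)
Using tau = F * r * sin(90)
sin(90) = 1
tau = 4 * 7 * 1
tau = 28 Nm

28 Nm


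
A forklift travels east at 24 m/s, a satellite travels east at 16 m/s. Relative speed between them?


Given: v_A = 24 m/s east, v_B = 16 m/s east
Both move in the same direction; relative speed = |v_A - v_B|
|24 - 16| = |8|
= 8 m/s

8 m/s


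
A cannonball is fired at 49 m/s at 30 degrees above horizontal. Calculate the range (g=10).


Given: v0 = 49 m/s, theta = 30 deg, g = 10 m/s^2
sin(2*30) = sin(60) = sqrt(3)/2
Using R = v0^2 * sin(2*theta) / g
R = 49^2 * (sqrt(3)/2) / 10
R = 2401 * sqrt(3) / 20
R = 2401/20*sqrt(3) m

2401/20*sqrt(3) m


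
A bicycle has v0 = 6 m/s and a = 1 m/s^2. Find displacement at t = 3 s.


Given: v0 = 6 m/s, a = 1 m/s^2, t = 3 s
Using s = v0*t + (1/2)*a*t^2
s = 6*3 + (1/2)*1*3^2
s = 18 + (1/2)*9
s = 18 + 9/2
s = 45/2

45/2 m


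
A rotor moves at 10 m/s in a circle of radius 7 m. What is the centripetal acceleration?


Given: v = 10 m/s, r = 7 m
Using a_c = v^2 / r
a_c = 10^2 / 7
a_c = 100 / 7
a_c = 100/7 m/s^2

100/7 m/s^2


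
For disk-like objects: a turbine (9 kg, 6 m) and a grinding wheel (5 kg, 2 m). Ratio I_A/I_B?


Given: M1=9 kg, R1=6 m, M2=5 kg, R2=2 m
For a disk: I = (1/2)*M*R^2, so I_A/I_B = (M1*R1^2)/(M2*R2^2)
M1*R1^2 = 9*36 = 324
M2*R2^2 = 5*4 = 20
I_A/I_B = 324/20 = 81/5

81/5


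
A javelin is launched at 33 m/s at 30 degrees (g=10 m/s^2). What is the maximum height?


Given: v0 = 33 m/s, theta = 30 deg, g = 10 m/s^2
sin^2(30) = 1/4
Using H = v0^2 * sin^2(theta) / (2*g)
H = 33^2 * 1/4 / (2*10)
H = 1089 * 1/4 / 20
H = 1089/4 / 20
H = 1089/80 m

1089/80 m


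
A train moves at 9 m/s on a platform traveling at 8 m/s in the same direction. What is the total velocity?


Given: object velocity = 9 m/s, platform velocity = 8 m/s (same direction)
Using classical velocity addition: v_total = v_object + v_platform
v_total = 9 + 8
v_total = 17 m/s

17 m/s


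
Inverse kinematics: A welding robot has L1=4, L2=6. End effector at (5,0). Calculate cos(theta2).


Given: L1 = 4, L2 = 6, target (x, y) = (5, 0)
Using cos(theta2) = (x^2 + y^2 - L1^2 - L2^2) / (2*L1*L2)
x^2 + y^2 = 5^2 + 0 = 25
L1^2 + L2^2 = 16 + 36 = 52
Numerator = 25 - 52 = -27
Denominator = 2*4*6 = 48
cos(theta2) = -27/48 = -9/16

-9/16


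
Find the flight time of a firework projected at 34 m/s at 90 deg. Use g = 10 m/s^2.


Given: v0 = 34 m/s, theta = 90 deg, g = 10 m/s^2
sin(90) = 1
Using T = 2*v0*sin(theta) / g
T = 2*34*1 / 10
T = 68 / 10
T = 34/5 s

34/5 s


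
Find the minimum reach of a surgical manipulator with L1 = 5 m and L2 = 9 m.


Given: L1 = 5 m, L2 = 9 m
For a 2-link planar arm, min reach = |L1 - L2| (second link folded back)
Min reach = |5 - 9|
Min reach = 4 m

4 m


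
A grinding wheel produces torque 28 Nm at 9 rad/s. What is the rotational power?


Given: tau = 28 Nm, omega = 9 rad/s
Using P = tau * omega
P = 28 * 9
P = 252 W

252 W


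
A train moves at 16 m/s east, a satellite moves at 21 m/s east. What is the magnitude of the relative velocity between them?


Given: v_A = 16 m/s east, v_B = 21 m/s east
Both move in the same direction; relative speed = |v_A - v_B|
|16 - 21| = |-5|
= 5 m/s

5 m/s


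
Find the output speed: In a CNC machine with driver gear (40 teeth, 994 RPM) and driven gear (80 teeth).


Given: N1 = 40 teeth, w1 = 994 RPM, N2 = 80 teeth
Using N1*w1 = N2*w2
w2 = N1*w1 / N2
w2 = 40*994 / 80
w2 = 39760 / 80
w2 = 497 RPM

497 RPM


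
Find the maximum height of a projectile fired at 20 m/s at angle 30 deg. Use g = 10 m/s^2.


Given: v0 = 20 m/s, theta = 30 deg, g = 10 m/s^2
sin^2(30) = 1/4
Using H = v0^2 * sin^2(theta) / (2*g)
H = 20^2 * 1/4 / (2*10)
H = 400 * 1/4 / 20
H = 100 / 20
H = 5 m

5 m


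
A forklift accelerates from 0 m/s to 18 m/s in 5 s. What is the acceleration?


Given: initial velocity v0 = 0 m/s, final velocity v = 18 m/s, time t = 5 s
Using a = (v - v0) / t
a = (18 - 0) / 5
a = 18 / 5
a = 18/5 m/s^2

18/5 m/s^2


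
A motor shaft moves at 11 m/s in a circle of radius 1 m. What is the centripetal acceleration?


Given: v = 11 m/s, r = 1 m
Using a_c = v^2 / r
a_c = 11^2 / 1
a_c = 121 / 1
a_c = 121 m/s^2

121 m/s^2


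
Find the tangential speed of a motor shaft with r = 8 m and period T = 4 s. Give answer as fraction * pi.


Given: radius r = 8 m, period T = 4 s
Using v = 2*pi*r / T
v = 2*pi*8 / 4
v = 16*pi / 4
v = 4*pi m/s

4*pi m/s


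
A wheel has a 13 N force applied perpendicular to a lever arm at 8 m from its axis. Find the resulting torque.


Given: F = 13 N, r = 8 m, angle = 90 deg (perpendicular)
Using tau = F * r * sin(90)
sin(90) = 1
tau = 13 * 8 * 1
tau = 104 Nm

104 Nm


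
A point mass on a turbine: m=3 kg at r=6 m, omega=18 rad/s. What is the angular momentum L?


Given: m = 3 kg, r = 6 m, omega = 18 rad/s
For a point mass: I = m*r^2
I = 3*6^2 = 3*36 = 108
L = I*omega = 108*18
L = 1944 kg*m^2/s

1944 kg*m^2/s


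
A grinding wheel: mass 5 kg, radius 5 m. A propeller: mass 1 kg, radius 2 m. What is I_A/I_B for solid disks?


Given: M1=5 kg, R1=5 m, M2=1 kg, R2=2 m
For a disk: I = (1/2)*M*R^2, so I_A/I_B = (M1*R1^2)/(M2*R2^2)
M1*R1^2 = 5*25 = 125
M2*R2^2 = 1*4 = 4
I_A/I_B = 125/4 = 125/4

125/4


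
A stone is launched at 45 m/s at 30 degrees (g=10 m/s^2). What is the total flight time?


Given: v0 = 45 m/s, theta = 30 deg, g = 10 m/s^2
sin(30) = 1/2
Using T = 2*v0*sin(theta) / g
T = 2*45*1/2 / 10
T = 45 / 10
T = 9/2 s

9/2 s


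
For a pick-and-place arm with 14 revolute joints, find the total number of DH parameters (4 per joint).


Given: 14 joints, 4 DH parameters per joint (d, theta, a, alpha)
Total DH parameters = number_of_joints * 4
Total = 14 * 4
Total = 56

56


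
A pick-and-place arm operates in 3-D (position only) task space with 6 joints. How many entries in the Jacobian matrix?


Given: task space dimension = 3, joints = 6
Jacobian is a 3 x 6 matrix
Total entries = rows * columns
Total = 3 * 6
Total = 18

18


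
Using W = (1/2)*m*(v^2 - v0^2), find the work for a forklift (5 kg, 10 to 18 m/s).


Given: m = 5 kg, v0 = 10 m/s, v = 18 m/s
Using W = (1/2)*m*(v^2 - v0^2)
v^2 = 18^2 = 324
v0^2 = 10^2 = 100
v^2 - v0^2 = 324 - 100 = 224
W = (1/2)*5*224 = 560 J

560 J


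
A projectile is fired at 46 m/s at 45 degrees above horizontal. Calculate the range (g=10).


Given: v0 = 46 m/s, theta = 45 deg, g = 10 m/s^2
sin(2*45) = sin(90) = 1
Using R = v0^2 * sin(2*theta) / g
R = 46^2 * 1 / 10
R = 2116 / 10
R = 1058/5 m

1058/5 m


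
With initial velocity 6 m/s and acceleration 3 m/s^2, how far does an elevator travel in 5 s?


Given: v0 = 6 m/s, a = 3 m/s^2, t = 5 s
Using s = v0*t + (1/2)*a*t^2
s = 6*5 + (1/2)*3*5^2
s = 30 + (1/2)*75
s = 30 + 75/2
s = 135/2

135/2 m


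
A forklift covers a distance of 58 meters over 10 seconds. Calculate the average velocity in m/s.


Given: distance d = 58 m, time t = 10 s
Using v = d / t
v = 58 / 10
v = 29/5 m/s

29/5 m/s


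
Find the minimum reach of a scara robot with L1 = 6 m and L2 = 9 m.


Given: L1 = 6 m, L2 = 9 m
For a 2-link planar arm, min reach = |L1 - L2| (second link folded back)
Min reach = |6 - 9|
Min reach = 3 m

3 m


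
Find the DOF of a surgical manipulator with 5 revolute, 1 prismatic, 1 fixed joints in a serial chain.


Given: serial robot with 5 revolute, 1 prismatic, 1 fixed joints
DOF contribution per joint type: revolute=1, prismatic=1, spherical=3, fixed=0
DOF = 5*1 + 1*1 + 1*0
DOF = 6

6


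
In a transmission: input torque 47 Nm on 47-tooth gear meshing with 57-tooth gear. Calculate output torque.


Given: N1 = 47, N2 = 57, T1 = 47 Nm
Using T2/T1 = N2/N1
T2 = T1 * N2 / N1
T2 = 47 * 57 / 47
T2 = 2679 / 47
T2 = 57 Nm

57 Nm


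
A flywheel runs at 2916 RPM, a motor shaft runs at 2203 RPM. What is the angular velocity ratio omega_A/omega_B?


Given: RPM_A = 2916, RPM_B = 2203
omega = 2*pi*RPM/60, so omega_A/omega_B = RPM_A / RPM_B
omega_A/omega_B = 2916 / 2203
omega_A/omega_B = 2916/2203

2916/2203


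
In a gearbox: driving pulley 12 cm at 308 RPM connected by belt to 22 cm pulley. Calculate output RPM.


Given: D1 = 12 cm, w1 = 308 RPM, D2 = 22 cm
Using D1*w1 = D2*w2
w2 = D1*w1 / D2
w2 = 12*308 / 22
w2 = 3696 / 22
w2 = 168 RPM

168 RPM


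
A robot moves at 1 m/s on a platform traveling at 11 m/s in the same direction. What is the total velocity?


Given: object velocity = 1 m/s, platform velocity = 11 m/s (same direction)
Using classical velocity addition: v_total = v_object + v_platform
v_total = 1 + 11
v_total = 12 m/s

12 m/s


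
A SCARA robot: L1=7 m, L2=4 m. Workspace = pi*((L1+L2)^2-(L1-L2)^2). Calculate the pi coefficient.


Given: L1 = 7, L2 = 4
(L1+L2)^2 = (11)^2 = 121
(L1-L2)^2 = (3)^2 = 9
Difference = 121 - 9 = 112
This equals 4*L1*L2 = 4*7*4 = 112
Workspace area = 112*pi

112


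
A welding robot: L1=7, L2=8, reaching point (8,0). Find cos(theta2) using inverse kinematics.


Given: L1 = 7, L2 = 8, target (x, y) = (8, 0)
Using cos(theta2) = (x^2 + y^2 - L1^2 - L2^2) / (2*L1*L2)
x^2 + y^2 = 8^2 + 0 = 64
L1^2 + L2^2 = 49 + 64 = 113
Numerator = 64 - 113 = -49
Denominator = 2*7*8 = 112
cos(theta2) = -49/112 = -7/16

-7/16


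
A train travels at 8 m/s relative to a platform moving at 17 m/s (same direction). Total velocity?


Given: object velocity = 8 m/s, platform velocity = 17 m/s (same direction)
Using classical velocity addition: v_total = v_object + v_platform
v_total = 8 + 17
v_total = 25 m/s

25 m/s


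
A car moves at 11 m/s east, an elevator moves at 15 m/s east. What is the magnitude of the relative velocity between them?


Given: v_A = 11 m/s east, v_B = 15 m/s east
Both move in the same direction; relative speed = |v_A - v_B|
|11 - 15| = |-4|
= 4 m/s

4 m/s


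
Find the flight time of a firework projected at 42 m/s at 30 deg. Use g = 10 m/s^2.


Given: v0 = 42 m/s, theta = 30 deg, g = 10 m/s^2
sin(30) = 1/2
Using T = 2*v0*sin(theta) / g
T = 2*42*1/2 / 10
T = 42 / 10
T = 21/5 s

21/5 s


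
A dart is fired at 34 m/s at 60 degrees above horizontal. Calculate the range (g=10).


Given: v0 = 34 m/s, theta = 60 deg, g = 10 m/s^2
sin(2*60) = sin(120) = sqrt(3)/2
Using R = v0^2 * sin(2*theta) / g
R = 34^2 * (sqrt(3)/2) / 10
R = 1156 * sqrt(3) / 20
R = 289/5*sqrt(3) m

289/5*sqrt(3) m


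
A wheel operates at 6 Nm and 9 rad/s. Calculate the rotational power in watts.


Given: tau = 6 Nm, omega = 9 rad/s
Using P = tau * omega
P = 6 * 9
P = 54 W

54 W


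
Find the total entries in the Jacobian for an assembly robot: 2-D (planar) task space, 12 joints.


Given: task space dimension = 2, joints = 12
Jacobian is a 2 x 12 matrix
Total entries = rows * columns
Total = 2 * 12
Total = 24

24


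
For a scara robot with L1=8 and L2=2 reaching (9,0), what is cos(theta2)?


Given: L1 = 8, L2 = 2, target (x, y) = (9, 0)
Using cos(theta2) = (x^2 + y^2 - L1^2 - L2^2) / (2*L1*L2)
x^2 + y^2 = 9^2 + 0 = 81
L1^2 + L2^2 = 64 + 4 = 68
Numerator = 81 - 68 = 13
Denominator = 2*8*2 = 32
cos(theta2) = 13/32 = 13/32

13/32


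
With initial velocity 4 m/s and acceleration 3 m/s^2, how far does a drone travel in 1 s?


Given: v0 = 4 m/s, a = 3 m/s^2, t = 1 s
Using s = v0*t + (1/2)*a*t^2
s = 4*1 + (1/2)*3*1^2
s = 4 + (1/2)*3
s = 4 + 3/2
s = 11/2

11/2 m


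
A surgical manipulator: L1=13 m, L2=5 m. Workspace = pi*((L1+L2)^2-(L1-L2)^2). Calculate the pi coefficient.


Given: L1 = 13, L2 = 5
(L1+L2)^2 = (18)^2 = 324
(L1-L2)^2 = (8)^2 = 64
Difference = 324 - 64 = 260
This equals 4*L1*L2 = 4*13*5 = 260
Workspace area = 260*pi

260


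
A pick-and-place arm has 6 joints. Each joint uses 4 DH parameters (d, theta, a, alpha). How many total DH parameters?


Given: 6 joints, 4 DH parameters per joint (d, theta, a, alpha)
Total DH parameters = number_of_joints * 4
Total = 6 * 4
Total = 24

24


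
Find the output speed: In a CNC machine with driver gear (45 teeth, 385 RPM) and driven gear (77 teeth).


Given: N1 = 45 teeth, w1 = 385 RPM, N2 = 77 teeth
Using N1*w1 = N2*w2
w2 = N1*w1 / N2
w2 = 45*385 / 77
w2 = 17325 / 77
w2 = 225 RPM

225 RPM


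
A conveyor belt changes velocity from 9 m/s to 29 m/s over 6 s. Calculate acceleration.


Given: initial velocity v0 = 9 m/s, final velocity v = 29 m/s, time t = 6 s
Using a = (v - v0) / t
a = (29 - 9) / 6
a = 20 / 6
a = 10/3 m/s^2

10/3 m/s^2


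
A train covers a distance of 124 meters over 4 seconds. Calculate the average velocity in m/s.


Given: distance d = 124 m, time t = 4 s
Using v = d / t
v = 124 / 4
v = 31 m/s

31 m/s


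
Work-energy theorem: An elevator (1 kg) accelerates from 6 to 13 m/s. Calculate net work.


Given: m = 1 kg, v0 = 6 m/s, v = 13 m/s
Using W = (1/2)*m*(v^2 - v0^2)
v^2 = 13^2 = 169
v0^2 = 6^2 = 36
v^2 - v0^2 = 169 - 36 = 133
W = (1/2)*1*133 = 133/2 J

133/2 J


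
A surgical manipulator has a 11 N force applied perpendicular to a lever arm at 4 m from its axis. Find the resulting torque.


Given: F = 11 N, r = 4 m, angle = 90 deg (perpendicular)
Using tau = F * r * sin(90)
sin(90) = 1
tau = 11 * 4 * 1
tau = 44 Nm

44 Nm


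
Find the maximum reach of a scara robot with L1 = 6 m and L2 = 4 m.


Given: L1 = 6 m, L2 = 4 m
For a 2-link planar arm, max reach = L1 + L2 (fully extended)
Max reach = 6 + 4
Max reach = 10 m

10 m


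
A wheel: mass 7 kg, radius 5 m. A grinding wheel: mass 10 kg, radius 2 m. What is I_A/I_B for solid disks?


Given: M1=7 kg, R1=5 m, M2=10 kg, R2=2 m
For a disk: I = (1/2)*M*R^2, so I_A/I_B = (M1*R1^2)/(M2*R2^2)
M1*R1^2 = 7*25 = 175
M2*R2^2 = 10*4 = 40
I_A/I_B = 175/40 = 35/8

35/8


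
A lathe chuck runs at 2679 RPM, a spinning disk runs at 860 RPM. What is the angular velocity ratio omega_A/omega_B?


Given: RPM_A = 2679, RPM_B = 860
omega = 2*pi*RPM/60, so omega_A/omega_B = RPM_A / RPM_B
omega_A/omega_B = 2679 / 860
omega_A/omega_B = 2679/860

2679/860


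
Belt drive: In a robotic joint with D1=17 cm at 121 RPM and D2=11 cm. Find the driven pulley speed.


Given: D1 = 17 cm, w1 = 121 RPM, D2 = 11 cm
Using D1*w1 = D2*w2
w2 = D1*w1 / D2
w2 = 17*121 / 11
w2 = 2057 / 11
w2 = 187 RPM

187 RPM


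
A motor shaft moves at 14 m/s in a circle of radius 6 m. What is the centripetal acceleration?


Given: v = 14 m/s, r = 6 m
Using a_c = v^2 / r
a_c = 14^2 / 6
a_c = 196 / 6
a_c = 98/3 m/s^2

98/3 m/s^2


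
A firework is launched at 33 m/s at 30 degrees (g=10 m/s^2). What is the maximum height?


Given: v0 = 33 m/s, theta = 30 deg, g = 10 m/s^2
sin^2(30) = 1/4
Using H = v0^2 * sin^2(theta) / (2*g)
H = 33^2 * 1/4 / (2*10)
H = 1089 * 1/4 / 20
H = 1089/4 / 20
H = 1089/80 m

1089/80 m


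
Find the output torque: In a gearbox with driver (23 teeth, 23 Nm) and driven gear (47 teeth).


Given: N1 = 23, N2 = 47, T1 = 23 Nm
Using T2/T1 = N2/N1
T2 = T1 * N2 / N1
T2 = 23 * 47 / 23
T2 = 1081 / 23
T2 = 47 Nm

47 Nm


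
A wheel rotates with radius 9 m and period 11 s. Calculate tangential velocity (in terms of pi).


Given: radius r = 9 m, period T = 11 s
Using v = 2*pi*r / T
v = 2*pi*9 / 11
v = 18*pi / 11
v = 18/11*pi m/s

18/11*pi m/s


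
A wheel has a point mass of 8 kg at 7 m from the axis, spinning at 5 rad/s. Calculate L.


Given: m = 8 kg, r = 7 m, omega = 5 rad/s
For a point mass: I = m*r^2
I = 8*7^2 = 8*49 = 392
L = I*omega = 392*5
L = 1960 kg*m^2/s

1960 kg*m^2/s


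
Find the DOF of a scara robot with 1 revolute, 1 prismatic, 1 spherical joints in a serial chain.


Given: serial robot with 1 revolute, 1 prismatic, 1 spherical joints
DOF contribution per joint type: revolute=1, prismatic=1, spherical=3, fixed=0
DOF = 1*1 + 1*1 + 1*3
DOF = 5

5


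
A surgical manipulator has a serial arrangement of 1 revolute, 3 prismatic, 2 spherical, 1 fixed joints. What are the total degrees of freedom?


Given: serial robot with 1 revolute, 3 prismatic, 2 spherical, 1 fixed joints
DOF contribution per joint type: revolute=1, prismatic=1, spherical=3, fixed=0
DOF = 1*1 + 3*1 + 2*3 + 1*0
DOF = 10

10


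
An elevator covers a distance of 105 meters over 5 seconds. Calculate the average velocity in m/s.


Given: distance d = 105 m, time t = 5 s
Using v = d / t
v = 105 / 5
v = 21 m/s

21 m/s
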